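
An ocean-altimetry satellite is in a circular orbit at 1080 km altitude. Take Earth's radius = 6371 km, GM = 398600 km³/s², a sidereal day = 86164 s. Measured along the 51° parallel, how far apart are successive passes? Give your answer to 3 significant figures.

Semi-major axis a = 6371 + 1080 = 7451 km. Period T = 2π√(a³/μ) = 2π√(7451³/398600) = 6400.8 s = 106.68 min.
Node shift per orbit = (6400.8/86164) × 360° = 26.74°.
Equatorial spacing = 26.74 × 111.2 km/° = 2974 km.
At 51° latitude, spacing = 2974 × cos(51°) = 1871 km.

1870 km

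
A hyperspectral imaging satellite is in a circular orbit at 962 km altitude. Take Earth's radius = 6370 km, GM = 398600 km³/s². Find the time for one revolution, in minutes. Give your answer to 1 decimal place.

104.1 min

Semi-major axis a = 6370 + 962 = 7332 km. Period T = 2π√(a³/μ) = 2π√(7332³/398600) = 6248.1 s = 104.13 min.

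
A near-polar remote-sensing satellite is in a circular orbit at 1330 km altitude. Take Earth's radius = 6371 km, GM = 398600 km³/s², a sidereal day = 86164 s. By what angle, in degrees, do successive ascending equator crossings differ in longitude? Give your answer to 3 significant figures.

Semi-major axis a = 6371 + 1330 = 7701 km. Period T = 2π√(a³/μ) = 2π√(7701³/398600) = 6725.6 s = 112.09 min.
During one orbit Earth rotates (6725.6 / 86164) × 360° = 28.10°.

28.1°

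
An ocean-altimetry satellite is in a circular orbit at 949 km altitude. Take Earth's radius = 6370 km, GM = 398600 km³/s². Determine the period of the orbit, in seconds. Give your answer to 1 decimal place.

6231.4 seconds

Semi-major axis a = 6370 + 949 = 7319 km. Period T = 2π√(a³/μ) = 2π√(7319³/398600) = 6231.4 s = 103.86 min.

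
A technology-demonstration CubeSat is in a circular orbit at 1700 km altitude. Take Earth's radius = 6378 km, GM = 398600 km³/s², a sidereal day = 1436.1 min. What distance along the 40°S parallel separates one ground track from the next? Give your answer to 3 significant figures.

Semi-major axis a = 6378 + 1700 = 8078 km. Period T = 2π√(a³/μ) = 2π√(8078³/398600) = 7225.5 s = 120.42 min.
Node shift per orbit = (7225.5/86166) × 360° = 30.19°.
Equatorial spacing = 30.19 × 111.3 km/° = 3360 km.
At 40° latitude, spacing = 3360 × cos(40°) = 2574 km.

2570 km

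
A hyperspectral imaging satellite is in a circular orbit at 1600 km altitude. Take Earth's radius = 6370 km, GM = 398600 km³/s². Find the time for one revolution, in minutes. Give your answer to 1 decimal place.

Semi-major axis a = 6370 + 1600 = 7970 km. Period T = 2π√(a³/μ) = 2π√(7970³/398600) = 7081.1 s = 118.02 min.

118.0 min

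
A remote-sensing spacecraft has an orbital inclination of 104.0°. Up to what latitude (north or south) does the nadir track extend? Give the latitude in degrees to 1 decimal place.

Retrograde orbit: the ground track reaches ±(180° − i) = ±(180 − 104.0) = ±76.0°.

76.0°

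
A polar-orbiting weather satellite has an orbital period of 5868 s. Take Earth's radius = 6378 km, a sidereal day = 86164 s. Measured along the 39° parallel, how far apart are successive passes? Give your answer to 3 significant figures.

2120 km

Node shift per orbit = (5868.0/86164) × 360° = 24.52°.
Equatorial spacing = 24.52 × 111.3 km/° = 2729 km.
At 39° latitude, spacing = 2729 × cos(39°) = 2121 km.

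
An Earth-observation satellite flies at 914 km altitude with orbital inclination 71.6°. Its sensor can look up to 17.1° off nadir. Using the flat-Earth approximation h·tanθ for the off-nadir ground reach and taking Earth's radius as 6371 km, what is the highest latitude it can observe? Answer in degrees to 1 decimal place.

74.1°

For a prograde orbit the ground track reaches latitude ±i = ±71.6°.
Sensor half-swath on the ground ≈ 914·tan(17.1°) = 281 km = 2.53° of latitude.
Maximum observable latitude ≈ 71.6 + 2.53 = 74.1°.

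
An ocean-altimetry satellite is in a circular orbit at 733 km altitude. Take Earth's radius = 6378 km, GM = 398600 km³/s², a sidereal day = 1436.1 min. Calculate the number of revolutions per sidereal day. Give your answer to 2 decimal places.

Semi-major axis a = 6378 + 733 = 7111 km. Period T = 2π√(a³/μ) = 2π√(7111³/398600) = 5967.7 s = 99.46 min.
Orbits per sidereal day = 86166 / 5967.7 = 14.439.

14.44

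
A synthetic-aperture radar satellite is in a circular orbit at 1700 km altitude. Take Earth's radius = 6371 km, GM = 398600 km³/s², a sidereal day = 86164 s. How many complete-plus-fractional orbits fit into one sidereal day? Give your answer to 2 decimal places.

Semi-major axis a = 6371 + 1700 = 8071 km. Period T = 2π√(a³/μ) = 2π√(8071³/398600) = 7216.1 s = 120.27 min.
Orbits per sidereal day = 86164 / 7216.1 = 11.941.

11.94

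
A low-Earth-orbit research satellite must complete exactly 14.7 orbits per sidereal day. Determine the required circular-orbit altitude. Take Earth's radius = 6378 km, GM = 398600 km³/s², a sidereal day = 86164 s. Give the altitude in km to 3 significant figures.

648 km

Required period T = 86164 / 14.7 = 5861.5 s.
From T = 2π√(a³/μ): a = (μ T²/4π²)^(1/3) = (398600 × 5861.5² / 4π²)^(1/3) = 7026 km.
Altitude h = a − R = 7026 − 6378 = 648 km.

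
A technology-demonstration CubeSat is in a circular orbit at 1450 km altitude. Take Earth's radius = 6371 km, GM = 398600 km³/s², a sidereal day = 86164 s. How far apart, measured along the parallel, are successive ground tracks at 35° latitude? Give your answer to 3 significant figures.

2620 km

Semi-major axis a = 6371 + 1450 = 7821 km. Period T = 2π√(a³/μ) = 2π√(7821³/398600) = 6883.4 s = 114.72 min.
Node shift per orbit = (6883.4/86164) × 360° = 28.76°.
Equatorial spacing = 28.76 × 111.2 km/° = 3198 km.
At 35° latitude, spacing = 3198 × cos(35°) = 2620 km.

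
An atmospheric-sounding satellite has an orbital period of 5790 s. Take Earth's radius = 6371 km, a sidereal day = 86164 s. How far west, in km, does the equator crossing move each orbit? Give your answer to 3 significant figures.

During one orbit Earth rotates (5790.0 / 86164) × 360° = 24.19°.
At the equator that is 24.19° × (2π·6371/360) km/° = 24.19 × 111.2 = 2690 km.

2690 km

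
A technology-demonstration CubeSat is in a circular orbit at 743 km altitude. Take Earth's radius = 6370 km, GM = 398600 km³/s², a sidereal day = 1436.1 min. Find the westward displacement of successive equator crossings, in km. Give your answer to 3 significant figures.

2770 km

Semi-major axis a = 6370 + 743 = 7113 km. Period T = 2π√(a³/μ) = 2π√(7113³/398600) = 5970.2 s = 99.50 min.
During one orbit Earth rotates (5970.2 / 86166) × 360° = 24.94°.
At the equator that is 24.94° × (2π·6370/360) km/° = 24.94 × 111.2 = 2773 km.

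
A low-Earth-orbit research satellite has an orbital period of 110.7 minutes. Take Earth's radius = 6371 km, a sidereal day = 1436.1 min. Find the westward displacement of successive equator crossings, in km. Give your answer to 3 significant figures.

3090 km

T = 110.7 min = 6642.0 s.
During one orbit Earth rotates (6642.0 / 86166) × 360° = 27.75°.
At the equator that is 27.75° × (2π·6371/360) km/° = 27.75 × 111.2 = 3086 km.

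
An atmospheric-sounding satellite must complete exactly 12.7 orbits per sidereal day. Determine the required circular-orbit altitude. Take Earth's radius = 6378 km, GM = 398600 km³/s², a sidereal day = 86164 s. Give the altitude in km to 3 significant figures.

1370 km

Required period T = 86164 / 12.7 = 6784.6 s.
From T = 2π√(a³/μ): a = (μ T²/4π²)^(1/3) = (398600 × 6784.6² / 4π²)^(1/3) = 7746 km.
Altitude h = a − R = 7746 − 6378 = 1368 km.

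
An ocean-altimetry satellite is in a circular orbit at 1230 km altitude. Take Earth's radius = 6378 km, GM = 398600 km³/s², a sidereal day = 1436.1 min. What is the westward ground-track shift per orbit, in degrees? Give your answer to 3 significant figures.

27.6°

Semi-major axis a = 6378 + 1230 = 7608 km. Period T = 2π√(a³/μ) = 2π√(7608³/398600) = 6604.2 s = 110.07 min.
During one orbit Earth rotates (6604.2 / 86166) × 360° = 27.59°.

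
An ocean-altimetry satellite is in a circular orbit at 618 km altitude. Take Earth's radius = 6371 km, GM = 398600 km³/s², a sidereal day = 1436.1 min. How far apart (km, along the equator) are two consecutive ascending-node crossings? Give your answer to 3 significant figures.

2700 km

Semi-major axis a = 6371 + 618 = 6989 km. Period T = 2π√(a³/μ) = 2π√(6989³/398600) = 5814.8 s = 96.91 min.
During one orbit Earth rotates (5814.8 / 86166) × 360° = 24.29°.
At the equator that is 24.29° × (2π·6371/360) km/° = 24.29 × 111.2 = 2701 km.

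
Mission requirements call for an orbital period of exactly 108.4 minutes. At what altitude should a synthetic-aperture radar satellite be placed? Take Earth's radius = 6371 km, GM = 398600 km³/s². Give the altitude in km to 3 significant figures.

1160 km

T = 108.4 min = 6504.0 s.
From T = 2π√(a³/μ): a = (μ T²/4π²)^(1/3) = (398600 × 6504.0² / 4π²)^(1/3) = 7531 km.
Altitude h = a − R = 7531 − 6371 = 1160 km.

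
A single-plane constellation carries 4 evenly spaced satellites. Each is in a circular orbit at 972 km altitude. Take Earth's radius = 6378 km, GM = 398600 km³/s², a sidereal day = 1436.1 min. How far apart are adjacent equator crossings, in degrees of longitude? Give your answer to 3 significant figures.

6.55°

Semi-major axis a = 6378 + 972 = 7350 km. Period T = 2π√(a³/μ) = 2π√(7350³/398600) = 6271.1 s = 104.52 min.
Single-satellite node shift = (6271.1/86166) × 360° = 26.20°.
With 4 satellites evenly phased, successive equator crossings are 26.20/4 = 6.550° apart.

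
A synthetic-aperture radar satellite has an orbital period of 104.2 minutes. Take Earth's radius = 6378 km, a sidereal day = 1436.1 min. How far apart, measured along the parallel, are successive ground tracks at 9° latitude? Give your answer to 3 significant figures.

2870 km

T = 104.2 min = 6252.0 s.
Node shift per orbit = (6252.0/86166) × 360° = 26.12°.
Equatorial spacing = 26.12 × 111.3 km/° = 2908 km.
At 9° latitude, spacing = 2908 × cos(9°) = 2872 km.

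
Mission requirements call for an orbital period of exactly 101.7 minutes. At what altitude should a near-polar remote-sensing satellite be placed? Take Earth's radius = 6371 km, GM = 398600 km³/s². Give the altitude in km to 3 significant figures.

846 km

T = 101.7 min = 6102.0 s.
From T = 2π√(a³/μ): a = (μ T²/4π²)^(1/3) = (398600 × 6102.0² / 4π²)^(1/3) = 7217 km.
Altitude h = a − R = 7217 − 6371 = 846 km.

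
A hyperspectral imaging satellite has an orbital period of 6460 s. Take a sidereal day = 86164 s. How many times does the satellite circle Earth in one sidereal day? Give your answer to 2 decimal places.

Orbits per sidereal day = 86164 / 6460.0 = 13.338.

13.34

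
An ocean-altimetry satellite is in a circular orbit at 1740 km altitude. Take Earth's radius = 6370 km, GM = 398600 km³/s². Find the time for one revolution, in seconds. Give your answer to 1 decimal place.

Semi-major axis a = 6370 + 1740 = 8110 km. Period T = 2π√(a³/μ) = 2π√(8110³/398600) = 7268.5 s = 121.14 min.

7268.5 seconds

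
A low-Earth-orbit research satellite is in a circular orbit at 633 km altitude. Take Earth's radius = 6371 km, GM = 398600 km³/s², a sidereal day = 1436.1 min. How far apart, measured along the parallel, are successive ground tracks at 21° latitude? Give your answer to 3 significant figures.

2530 km

Semi-major axis a = 6371 + 633 = 7004 km. Period T = 2π√(a³/μ) = 2π√(7004³/398600) = 5833.5 s = 97.23 min.
Node shift per orbit = (5833.5/86166) × 360° = 24.37°.
Equatorial spacing = 24.37 × 111.2 km/° = 2710 km.
At 21° latitude, spacing = 2710 × cos(21°) = 2530 km.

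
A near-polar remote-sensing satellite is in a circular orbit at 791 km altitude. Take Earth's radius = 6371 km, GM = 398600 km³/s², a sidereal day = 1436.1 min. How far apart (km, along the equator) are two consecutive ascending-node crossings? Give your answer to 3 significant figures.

Semi-major axis a = 6371 + 791 = 7162 km. Period T = 2π√(a³/μ) = 2π√(7162³/398600) = 6032.0 s = 100.53 min.
During one orbit Earth rotates (6032.0 / 86166) × 360° = 25.20°.
At the equator that is 25.20° × (2π·6371/360) km/° = 25.20 × 111.2 = 2802 km.

2800 km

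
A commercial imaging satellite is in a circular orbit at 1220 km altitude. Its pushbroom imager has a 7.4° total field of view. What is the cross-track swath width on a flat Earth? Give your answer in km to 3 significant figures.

158 km

Half-angle = 7.4°/2 = 3.7°.
Swath width ≈ 2h·tan(θ/2) = 2 × 1220 × tan(3.7°) = 157.8 km.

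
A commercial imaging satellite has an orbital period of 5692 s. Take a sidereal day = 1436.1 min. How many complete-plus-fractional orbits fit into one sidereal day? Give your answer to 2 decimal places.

Orbits per sidereal day = 86166 / 5692.0 = 15.138.

15.14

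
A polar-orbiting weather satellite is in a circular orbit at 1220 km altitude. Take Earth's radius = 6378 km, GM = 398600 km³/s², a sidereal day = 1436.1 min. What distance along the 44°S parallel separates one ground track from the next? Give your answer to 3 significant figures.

2210 km

Semi-major axis a = 6378 + 1220 = 7598 km. Period T = 2π√(a³/μ) = 2π√(7598³/398600) = 6591.1 s = 109.85 min.
Node shift per orbit = (6591.1/86166) × 360° = 27.54°.
Equatorial spacing = 27.54 × 111.3 km/° = 3065 km.
At 44° latitude, spacing = 3065 × cos(44°) = 2205 km.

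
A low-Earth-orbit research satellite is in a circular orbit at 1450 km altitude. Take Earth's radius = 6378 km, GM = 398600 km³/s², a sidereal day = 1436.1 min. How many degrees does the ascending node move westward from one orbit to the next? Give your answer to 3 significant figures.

Semi-major axis a = 6378 + 1450 = 7828 km. Period T = 2π√(a³/μ) = 2π√(7828³/398600) = 6892.7 s = 114.88 min.
During one orbit Earth rotates (6892.7 / 86166) × 360° = 28.80°.

28.8°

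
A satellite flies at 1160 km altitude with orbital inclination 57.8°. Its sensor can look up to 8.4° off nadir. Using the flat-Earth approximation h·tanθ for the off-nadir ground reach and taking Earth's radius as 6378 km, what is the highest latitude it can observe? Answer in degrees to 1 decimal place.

59.3°

For a prograde orbit the ground track reaches latitude ±i = ±57.8°.
Sensor half-swath on the ground ≈ 1160·tan(8.4°) = 171 km = 1.54° of latitude.
Maximum observable latitude ≈ 57.8 + 1.54 = 59.3°.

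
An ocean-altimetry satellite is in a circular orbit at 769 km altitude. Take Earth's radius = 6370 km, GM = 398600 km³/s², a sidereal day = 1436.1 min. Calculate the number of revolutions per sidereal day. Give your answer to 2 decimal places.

Semi-major axis a = 6370 + 769 = 7139 km. Period T = 2π√(a³/μ) = 2π√(7139³/398600) = 6003.0 s = 100.05 min.
Orbits per sidereal day = 86166 / 6003.0 = 14.354.

14.35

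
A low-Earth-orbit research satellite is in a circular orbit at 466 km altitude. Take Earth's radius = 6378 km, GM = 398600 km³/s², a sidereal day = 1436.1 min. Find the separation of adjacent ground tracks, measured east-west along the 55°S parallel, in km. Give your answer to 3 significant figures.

Semi-major axis a = 6378 + 466 = 6844 km. Period T = 2π√(a³/μ) = 2π√(6844³/398600) = 5634.8 s = 93.91 min.
Node shift per orbit = (5634.8/86166) × 360° = 23.54°.
Equatorial spacing = 23.54 × 111.3 km/° = 2621 km.
At 55° latitude, spacing = 2621 × cos(55°) = 1503 km.

1500 km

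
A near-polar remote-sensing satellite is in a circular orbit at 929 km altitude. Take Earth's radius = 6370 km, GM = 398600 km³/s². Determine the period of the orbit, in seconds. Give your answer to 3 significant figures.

Semi-major axis a = 6370 + 929 = 7299 km. Period T = 2π√(a³/μ) = 2π√(7299³/398600) = 6205.9 s = 103.43 min.

6210 seconds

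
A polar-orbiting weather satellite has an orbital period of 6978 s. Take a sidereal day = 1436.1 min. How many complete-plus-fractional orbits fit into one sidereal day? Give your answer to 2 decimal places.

Orbits per sidereal day = 86166 / 6978.0 = 12.348.

12.35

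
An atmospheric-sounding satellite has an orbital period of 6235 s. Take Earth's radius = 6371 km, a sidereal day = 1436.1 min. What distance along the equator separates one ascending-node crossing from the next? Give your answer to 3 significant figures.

During one orbit Earth rotates (6235.0 / 86166) × 360° = 26.05°.
At the equator that is 26.05° × (2π·6371/360) km/° = 26.05 × 111.2 = 2897 km.

2900 km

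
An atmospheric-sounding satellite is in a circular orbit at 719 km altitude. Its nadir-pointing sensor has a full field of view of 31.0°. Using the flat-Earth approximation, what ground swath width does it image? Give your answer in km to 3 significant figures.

Half-angle = 31.0°/2 = 15.5°.
Swath width ≈ 2h·tan(θ/2) = 2 × 719 × tan(15.5°) = 398.8 km.

399 km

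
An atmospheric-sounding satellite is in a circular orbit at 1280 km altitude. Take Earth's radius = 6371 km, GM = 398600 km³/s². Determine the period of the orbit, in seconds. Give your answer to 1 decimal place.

Semi-major axis a = 6371 + 1280 = 7651 km. Period T = 2π√(a³/μ) = 2π√(7651³/398600) = 6660.2 s = 111.00 min.

6660.2 seconds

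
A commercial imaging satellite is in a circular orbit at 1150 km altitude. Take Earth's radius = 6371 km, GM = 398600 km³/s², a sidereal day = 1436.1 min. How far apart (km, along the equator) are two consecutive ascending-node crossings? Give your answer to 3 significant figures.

Semi-major axis a = 6371 + 1150 = 7521 km. Period T = 2π√(a³/μ) = 2π√(7521³/398600) = 6491.2 s = 108.19 min.
During one orbit Earth rotates (6491.2 / 86166) × 360° = 27.12°.
At the equator that is 27.12° × (2π·6371/360) km/° = 27.12 × 111.2 = 3016 km.

3020 km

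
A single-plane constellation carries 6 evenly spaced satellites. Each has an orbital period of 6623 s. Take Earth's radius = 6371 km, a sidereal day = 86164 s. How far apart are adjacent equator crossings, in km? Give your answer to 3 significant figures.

Single-satellite node shift = (6623.0/86164) × 360° = 27.67°.
With 6 satellites evenly phased, successive equator crossings are 27.67/6 = 4.612° apart.
That is 4.612 × 111.2 = 513 km at the equator.

513 km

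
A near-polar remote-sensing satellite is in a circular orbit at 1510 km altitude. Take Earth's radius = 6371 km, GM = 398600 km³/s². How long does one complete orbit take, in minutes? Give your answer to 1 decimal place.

Semi-major axis a = 6371 + 1510 = 7881 km. Period T = 2π√(a³/μ) = 2π√(7881³/398600) = 6962.8 s = 116.05 min.

116.0 min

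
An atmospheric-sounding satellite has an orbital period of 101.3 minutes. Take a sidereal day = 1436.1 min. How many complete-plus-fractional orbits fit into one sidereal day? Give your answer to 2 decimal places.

14.18

T = 101.3 min = 6078.0 s.
Orbits per sidereal day = 86166 / 6078.0 = 14.177.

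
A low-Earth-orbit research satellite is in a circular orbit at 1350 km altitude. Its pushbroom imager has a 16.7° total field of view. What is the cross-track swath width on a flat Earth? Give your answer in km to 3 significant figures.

Half-angle = 16.7°/2 = 8.35°.
Swath width ≈ 2h·tan(θ/2) = 2 × 1350 × tan(8.35°) = 396.3 km.

396 km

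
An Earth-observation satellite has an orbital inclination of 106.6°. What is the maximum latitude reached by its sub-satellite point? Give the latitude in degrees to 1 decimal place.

Retrograde orbit: the ground track reaches ±(180° − i) = ±(180 − 106.6) = ±73.4°.

73.4°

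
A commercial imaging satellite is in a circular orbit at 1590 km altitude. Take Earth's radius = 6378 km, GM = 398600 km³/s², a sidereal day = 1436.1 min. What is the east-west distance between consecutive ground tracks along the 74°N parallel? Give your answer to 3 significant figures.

907 km

Semi-major axis a = 6378 + 1590 = 7968 km. Period T = 2π√(a³/μ) = 2π√(7968³/398600) = 7078.4 s = 117.97 min.
Node shift per orbit = (7078.4/86166) × 360° = 29.57°.
Equatorial spacing = 29.57 × 111.3 km/° = 3292 km.
At 74° latitude, spacing = 3292 × cos(74°) = 907 km.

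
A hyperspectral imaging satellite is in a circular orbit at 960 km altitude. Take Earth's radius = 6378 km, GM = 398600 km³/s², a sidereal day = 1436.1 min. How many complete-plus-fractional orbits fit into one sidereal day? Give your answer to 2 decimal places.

13.77

Semi-major axis a = 6378 + 960 = 7338 km. Period T = 2π√(a³/μ) = 2π√(7338³/398600) = 6255.7 s = 104.26 min.
Orbits per sidereal day = 86166 / 6255.7 = 13.774.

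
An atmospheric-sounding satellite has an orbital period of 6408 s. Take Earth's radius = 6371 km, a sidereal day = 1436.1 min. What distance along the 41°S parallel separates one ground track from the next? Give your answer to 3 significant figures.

2250 km

Node shift per orbit = (6408.0/86166) × 360° = 26.77°.
Equatorial spacing = 26.77 × 111.2 km/° = 2977 km.
At 41° latitude, spacing = 2977 × cos(41°) = 2247 km.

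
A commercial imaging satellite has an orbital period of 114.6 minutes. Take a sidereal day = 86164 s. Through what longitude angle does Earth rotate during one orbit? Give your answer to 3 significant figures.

T = 114.6 min = 6876.0 s.
During one orbit Earth rotates (6876.0 / 86164) × 360° = 28.73°.

28.7°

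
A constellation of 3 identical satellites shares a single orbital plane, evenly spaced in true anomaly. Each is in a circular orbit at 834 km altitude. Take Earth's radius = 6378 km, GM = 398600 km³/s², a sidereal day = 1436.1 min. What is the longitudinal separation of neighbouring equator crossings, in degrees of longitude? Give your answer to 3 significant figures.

Semi-major axis a = 6378 + 834 = 7212 km. Period T = 2π√(a³/μ) = 2π√(7212³/398600) = 6095.3 s = 101.59 min.
Single-satellite node shift = (6095.3/86166) × 360° = 25.47°.
With 3 satellites evenly phased, successive equator crossings are 25.47/3 = 8.489° apart.

8.49°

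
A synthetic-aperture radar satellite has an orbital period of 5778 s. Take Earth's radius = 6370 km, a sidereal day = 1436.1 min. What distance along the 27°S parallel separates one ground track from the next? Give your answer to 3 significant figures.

Node shift per orbit = (5778.0/86166) × 360° = 24.14°.
Equatorial spacing = 24.14 × 111.2 km/° = 2684 km.
At 27° latitude, spacing = 2684 × cos(27°) = 2391 km.

2390 km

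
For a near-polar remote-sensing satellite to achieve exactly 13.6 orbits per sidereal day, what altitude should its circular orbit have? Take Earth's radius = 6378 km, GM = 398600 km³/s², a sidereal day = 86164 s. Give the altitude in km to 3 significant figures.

Required period T = 86164 / 13.6 = 6335.6 s.
From T = 2π√(a³/μ): a = (μ T²/4π²)^(1/3) = (398600 × 6335.6² / 4π²)^(1/3) = 7400 km.
Altitude h = a − R = 7400 − 6378 = 1022 km.

1020 km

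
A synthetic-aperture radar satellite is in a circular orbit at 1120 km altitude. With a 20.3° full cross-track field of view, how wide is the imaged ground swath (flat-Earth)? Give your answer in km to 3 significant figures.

Half-angle = 20.3°/2 = 10.15°.
Swath width ≈ 2h·tan(θ/2) = 2 × 1120 × tan(10.15°) = 401.0 km.

401 km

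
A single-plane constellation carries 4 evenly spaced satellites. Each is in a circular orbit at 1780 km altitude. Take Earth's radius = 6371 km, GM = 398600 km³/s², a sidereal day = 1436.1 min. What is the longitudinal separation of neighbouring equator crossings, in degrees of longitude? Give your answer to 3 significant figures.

7.65°

Semi-major axis a = 6371 + 1780 = 8151 km. Period T = 2π√(a³/μ) = 2π√(8151³/398600) = 7323.6 s = 122.06 min.
Single-satellite node shift = (7323.6/86166) × 360° = 30.60°.
With 4 satellites evenly phased, successive equator crossings are 30.60/4 = 7.650° apart.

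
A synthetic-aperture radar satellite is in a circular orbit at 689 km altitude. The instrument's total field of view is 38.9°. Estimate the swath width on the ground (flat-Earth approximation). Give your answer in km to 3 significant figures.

Half-angle = 38.9°/2 = 19.45°.
Swath width ≈ 2h·tan(θ/2) = 2 × 689 × tan(19.45°) = 486.6 km.

487 km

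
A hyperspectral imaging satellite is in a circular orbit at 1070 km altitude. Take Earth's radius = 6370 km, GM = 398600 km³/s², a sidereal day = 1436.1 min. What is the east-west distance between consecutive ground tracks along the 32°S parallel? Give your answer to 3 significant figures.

2520 km

Semi-major axis a = 6370 + 1070 = 7440 km. Period T = 2π√(a³/μ) = 2π√(7440³/398600) = 6386.6 s = 106.44 min.
Node shift per orbit = (6386.6/86166) × 360° = 26.68°.
Equatorial spacing = 26.68 × 111.2 km/° = 2967 km.
At 32° latitude, spacing = 2967 × cos(32°) = 2516 km.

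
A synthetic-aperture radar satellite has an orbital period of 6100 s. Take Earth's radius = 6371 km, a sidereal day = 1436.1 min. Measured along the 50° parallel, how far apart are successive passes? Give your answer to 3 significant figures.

Node shift per orbit = (6100.0/86166) × 360° = 25.49°.
Equatorial spacing = 25.49 × 111.2 km/° = 2834 km.
At 50° latitude, spacing = 2834 × cos(50°) = 1822 km.

1820 km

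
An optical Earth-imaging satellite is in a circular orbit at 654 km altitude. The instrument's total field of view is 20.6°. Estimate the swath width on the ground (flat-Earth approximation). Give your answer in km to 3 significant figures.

Half-angle = 20.6°/2 = 10.3°.
Swath width ≈ 2h·tan(θ/2) = 2 × 654 × tan(10.3°) = 237.7 km.

238 km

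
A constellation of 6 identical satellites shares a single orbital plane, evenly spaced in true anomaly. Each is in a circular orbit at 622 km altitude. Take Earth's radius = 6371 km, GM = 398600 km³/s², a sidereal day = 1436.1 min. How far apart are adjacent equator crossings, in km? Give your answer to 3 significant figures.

Semi-major axis a = 6371 + 622 = 6993 km. Period T = 2π√(a³/μ) = 2π√(6993³/398600) = 5819.8 s = 97.00 min.
Single-satellite node shift = (5819.8/86166) × 360° = 24.31°.
With 6 satellites evenly phased, successive equator crossings are 24.31/6 = 4.052° apart.
That is 4.052 × 111.2 = 451 km at the equator.

451 km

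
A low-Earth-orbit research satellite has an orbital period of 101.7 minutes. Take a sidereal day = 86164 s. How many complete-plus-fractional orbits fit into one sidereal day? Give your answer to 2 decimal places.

T = 101.7 min = 6102.0 s.
Orbits per sidereal day = 86164 / 6102.0 = 14.121.

14.12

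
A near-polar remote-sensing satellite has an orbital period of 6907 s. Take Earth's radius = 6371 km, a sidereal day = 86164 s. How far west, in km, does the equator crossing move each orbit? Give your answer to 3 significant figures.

During one orbit Earth rotates (6907.0 / 86164) × 360° = 28.86°.
At the equator that is 28.86° × (2π·6371/360) km/° = 28.86 × 111.2 = 3209 km.

3210 km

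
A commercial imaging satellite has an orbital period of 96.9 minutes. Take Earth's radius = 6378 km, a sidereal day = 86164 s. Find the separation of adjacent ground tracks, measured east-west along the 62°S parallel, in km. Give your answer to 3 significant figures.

1270 km

T = 96.9 min = 5814.0 s.
Node shift per orbit = (5814.0/86164) × 360° = 24.29°.
Equatorial spacing = 24.29 × 111.3 km/° = 2704 km.
At 62° latitude, spacing = 2704 × cos(62°) = 1269 km.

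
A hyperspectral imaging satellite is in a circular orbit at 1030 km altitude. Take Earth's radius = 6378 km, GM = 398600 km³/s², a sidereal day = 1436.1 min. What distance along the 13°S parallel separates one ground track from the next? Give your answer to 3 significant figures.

Semi-major axis a = 6378 + 1030 = 7408 km. Period T = 2π√(a³/μ) = 2π√(7408³/398600) = 6345.5 s = 105.76 min.
Node shift per orbit = (6345.5/86166) × 360° = 26.51°.
Equatorial spacing = 26.51 × 111.3 km/° = 2951 km.
At 13° latitude, spacing = 2951 × cos(13°) = 2876 km.

2880 km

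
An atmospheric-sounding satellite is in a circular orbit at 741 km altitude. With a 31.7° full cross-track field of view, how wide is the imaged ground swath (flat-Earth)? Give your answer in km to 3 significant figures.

421 km

Half-angle = 31.7°/2 = 15.85°.
Swath width ≈ 2h·tan(θ/2) = 2 × 741 × tan(15.85°) = 420.8 km.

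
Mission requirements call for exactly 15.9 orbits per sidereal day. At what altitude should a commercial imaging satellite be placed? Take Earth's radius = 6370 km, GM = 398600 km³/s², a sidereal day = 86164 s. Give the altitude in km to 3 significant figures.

298 km

Required period T = 86164 / 15.9 = 5419.1 s.
From T = 2π√(a³/μ): a = (μ T²/4π²)^(1/3) = (398600 × 5419.1² / 4π²)^(1/3) = 6668 km.
Altitude h = a − R = 6668 − 6370 = 298 km.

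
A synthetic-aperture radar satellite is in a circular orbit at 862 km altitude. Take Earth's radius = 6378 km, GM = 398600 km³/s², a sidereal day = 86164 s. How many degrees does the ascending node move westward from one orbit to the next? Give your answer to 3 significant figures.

25.6°

Semi-major axis a = 6378 + 862 = 7240 km. Period T = 2π√(a³/μ) = 2π√(7240³/398600) = 6130.8 s = 102.18 min.
During one orbit Earth rotates (6130.8 / 86164) × 360° = 25.62°.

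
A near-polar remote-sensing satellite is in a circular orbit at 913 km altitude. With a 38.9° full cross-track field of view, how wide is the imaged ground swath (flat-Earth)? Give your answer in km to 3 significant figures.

Half-angle = 38.9°/2 = 19.45°.
Swath width ≈ 2h·tan(θ/2) = 2 × 913 × tan(19.45°) = 644.8 km.

645 km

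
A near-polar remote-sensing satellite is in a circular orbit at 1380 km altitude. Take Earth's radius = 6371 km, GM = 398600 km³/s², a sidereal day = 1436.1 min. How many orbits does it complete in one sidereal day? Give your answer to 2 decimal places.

Semi-major axis a = 6371 + 1380 = 7751 km. Period T = 2π√(a³/μ) = 2π√(7751³/398600) = 6791.2 s = 113.19 min.
Orbits per sidereal day = 86166 / 6791.2 = 12.688.

12.69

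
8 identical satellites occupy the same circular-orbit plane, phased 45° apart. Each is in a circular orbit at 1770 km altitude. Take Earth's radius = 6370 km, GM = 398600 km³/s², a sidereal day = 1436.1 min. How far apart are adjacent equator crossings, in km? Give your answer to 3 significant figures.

424 km

Semi-major axis a = 6370 + 1770 = 8140 km. Period T = 2π√(a³/μ) = 2π√(8140³/398600) = 7308.8 s = 121.81 min.
Single-satellite node shift = (7308.8/86166) × 360° = 30.54°.
With 8 satellites evenly phased, successive equator crossings are 30.54/8 = 3.817° apart.
That is 3.817 × 111.2 = 424 km at the equator.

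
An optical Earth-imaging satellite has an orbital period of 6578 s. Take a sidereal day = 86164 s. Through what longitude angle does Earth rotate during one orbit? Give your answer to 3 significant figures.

27.5°

During one orbit Earth rotates (6578.0 / 86164) × 360° = 27.48°.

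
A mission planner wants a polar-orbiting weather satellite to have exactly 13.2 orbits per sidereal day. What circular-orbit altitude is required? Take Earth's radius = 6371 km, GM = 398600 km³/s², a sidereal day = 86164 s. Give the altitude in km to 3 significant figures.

1180 km

Required period T = 86164 / 13.2 = 6527.6 s.
From T = 2π√(a³/μ): a = (μ T²/4π²)^(1/3) = (398600 × 6527.6² / 4π²)^(1/3) = 7549 km.
Altitude h = a − R = 7549 − 6371 = 1178 km.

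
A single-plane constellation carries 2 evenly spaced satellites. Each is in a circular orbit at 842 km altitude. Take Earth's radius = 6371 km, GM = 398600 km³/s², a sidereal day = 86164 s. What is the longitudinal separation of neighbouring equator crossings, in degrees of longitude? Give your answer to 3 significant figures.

Semi-major axis a = 6371 + 842 = 7213 km. Period T = 2π√(a³/μ) = 2π√(7213³/398600) = 6096.6 s = 101.61 min.
Single-satellite node shift = (6096.6/86164) × 360° = 25.47°.
With 2 satellites evenly phased, successive equator crossings are 25.47/2 = 12.736° apart.

12.7°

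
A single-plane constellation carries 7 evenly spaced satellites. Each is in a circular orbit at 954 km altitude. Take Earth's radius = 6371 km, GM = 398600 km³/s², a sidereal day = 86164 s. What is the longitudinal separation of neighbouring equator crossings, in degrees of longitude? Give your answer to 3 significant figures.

Semi-major axis a = 6371 + 954 = 7325 km. Period T = 2π√(a³/μ) = 2π√(7325³/398600) = 6239.1 s = 103.99 min.
Single-satellite node shift = (6239.1/86164) × 360° = 26.07°.
With 7 satellites evenly phased, successive equator crossings are 26.07/7 = 3.724° apart.

3.72°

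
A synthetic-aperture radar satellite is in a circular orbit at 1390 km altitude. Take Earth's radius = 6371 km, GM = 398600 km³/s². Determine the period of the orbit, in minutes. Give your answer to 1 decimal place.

Semi-major axis a = 6371 + 1390 = 7761 km. Period T = 2π√(a³/μ) = 2π√(7761³/398600) = 6804.4 s = 113.41 min.

113.4 min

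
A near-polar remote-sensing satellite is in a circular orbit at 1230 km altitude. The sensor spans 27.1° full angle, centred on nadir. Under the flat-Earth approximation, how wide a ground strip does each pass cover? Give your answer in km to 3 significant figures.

593 km

Half-angle = 27.1°/2 = 13.55°.
Swath width ≈ 2h·tan(θ/2) = 2 × 1230 × tan(13.55°) = 592.9 km.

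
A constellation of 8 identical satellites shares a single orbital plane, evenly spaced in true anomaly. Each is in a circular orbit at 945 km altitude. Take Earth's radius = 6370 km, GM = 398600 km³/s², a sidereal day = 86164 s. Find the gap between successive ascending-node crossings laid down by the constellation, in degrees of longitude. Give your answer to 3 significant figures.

3.25°

Semi-major axis a = 6370 + 945 = 7315 km. Period T = 2π√(a³/μ) = 2π√(7315³/398600) = 6226.3 s = 103.77 min.
Single-satellite node shift = (6226.3/86164) × 360° = 26.01°.
With 8 satellites evenly phased, successive equator crossings are 26.01/8 = 3.252° apart.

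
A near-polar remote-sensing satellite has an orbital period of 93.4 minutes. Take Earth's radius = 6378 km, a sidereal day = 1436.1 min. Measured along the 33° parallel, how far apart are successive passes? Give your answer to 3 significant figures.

T = 93.4 min = 5604.0 s.
Node shift per orbit = (5604.0/86166) × 360° = 23.41°.
Equatorial spacing = 23.41 × 111.3 km/° = 2606 km.
At 33° latitude, spacing = 2606 × cos(33°) = 2186 km.

2190 km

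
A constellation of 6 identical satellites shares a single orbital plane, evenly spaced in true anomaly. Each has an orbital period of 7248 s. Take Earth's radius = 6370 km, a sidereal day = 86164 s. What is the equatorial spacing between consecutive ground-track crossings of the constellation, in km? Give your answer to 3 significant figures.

561 km

Single-satellite node shift = (7248.0/86164) × 360° = 30.28°.
With 6 satellites evenly phased, successive equator crossings are 30.28/6 = 5.047° apart.
That is 5.047 × 111.2 = 561 km at the equator.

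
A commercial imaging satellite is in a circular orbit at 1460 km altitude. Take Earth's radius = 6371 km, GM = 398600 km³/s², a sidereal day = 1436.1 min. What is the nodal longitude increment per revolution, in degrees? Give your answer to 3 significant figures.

28.8°

Semi-major axis a = 6371 + 1460 = 7831 km. Period T = 2π√(a³/μ) = 2π√(7831³/398600) = 6896.6 s = 114.94 min.
During one orbit Earth rotates (6896.6 / 86166) × 360° = 28.81°.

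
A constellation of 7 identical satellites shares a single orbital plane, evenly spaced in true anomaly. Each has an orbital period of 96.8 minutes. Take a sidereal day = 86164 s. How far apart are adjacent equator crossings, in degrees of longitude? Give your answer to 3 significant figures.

3.47°

T = 96.8 min = 5808.0 s.
Single-satellite node shift = (5808.0/86164) × 360° = 24.27°.
With 7 satellites evenly phased, successive equator crossings are 24.27/7 = 3.467° apart.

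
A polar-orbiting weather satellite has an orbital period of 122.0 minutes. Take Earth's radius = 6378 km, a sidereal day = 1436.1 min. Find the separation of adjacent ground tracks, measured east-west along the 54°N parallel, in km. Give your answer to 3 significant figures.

2000 km

T = 122.0 min = 7320.0 s.
Node shift per orbit = (7320.0/86166) × 360° = 30.58°.
Equatorial spacing = 30.58 × 111.3 km/° = 3404 km.
At 54° latitude, spacing = 3404 × cos(54°) = 2001 km.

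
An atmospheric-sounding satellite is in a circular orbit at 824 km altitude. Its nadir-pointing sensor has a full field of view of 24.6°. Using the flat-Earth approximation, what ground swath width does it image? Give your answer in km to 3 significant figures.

359 km

Half-angle = 24.6°/2 = 12.3°.
Swath width ≈ 2h·tan(θ/2) = 2 × 824 × tan(12.3°) = 359.3 km.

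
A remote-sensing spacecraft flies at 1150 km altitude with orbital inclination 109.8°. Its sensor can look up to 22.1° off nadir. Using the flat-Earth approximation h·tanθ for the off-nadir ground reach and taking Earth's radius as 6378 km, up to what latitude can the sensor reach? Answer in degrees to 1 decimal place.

Retrograde orbit: the ground track reaches ±(180° − i) = ±(180 − 109.8) = ±70.2°.
Sensor half-swath on the ground ≈ 1150·tan(22.1°) = 467 km = 4.19° of latitude.
Maximum observable latitude ≈ 70.2 + 4.19 = 74.4°.

74.4°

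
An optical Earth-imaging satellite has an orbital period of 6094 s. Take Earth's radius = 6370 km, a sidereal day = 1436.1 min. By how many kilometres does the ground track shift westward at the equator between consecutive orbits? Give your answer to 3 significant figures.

During one orbit Earth rotates (6094.0 / 86166) × 360° = 25.46°.
At the equator that is 25.46° × (2π·6370/360) km/° = 25.46 × 111.2 = 2831 km.

2830 km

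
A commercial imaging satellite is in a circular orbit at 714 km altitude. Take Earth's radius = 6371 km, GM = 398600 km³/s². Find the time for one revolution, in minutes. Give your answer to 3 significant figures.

98.9 min

Semi-major axis a = 6371 + 714 = 7085 km. Period T = 2π√(a³/μ) = 2π√(7085³/398600) = 5935.0 s = 98.92 min.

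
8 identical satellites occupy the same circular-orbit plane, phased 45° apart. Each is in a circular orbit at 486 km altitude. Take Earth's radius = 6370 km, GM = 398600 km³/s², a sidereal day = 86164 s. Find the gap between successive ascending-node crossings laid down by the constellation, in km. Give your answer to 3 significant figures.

Semi-major axis a = 6370 + 486 = 6856 km. Period T = 2π√(a³/μ) = 2π√(6856³/398600) = 5649.6 s = 94.16 min.
Single-satellite node shift = (5649.6/86164) × 360° = 23.60°.
With 8 satellites evenly phased, successive equator crossings are 23.60/8 = 2.951° apart.
That is 2.951 × 111.2 = 328 km at the equator.

328 km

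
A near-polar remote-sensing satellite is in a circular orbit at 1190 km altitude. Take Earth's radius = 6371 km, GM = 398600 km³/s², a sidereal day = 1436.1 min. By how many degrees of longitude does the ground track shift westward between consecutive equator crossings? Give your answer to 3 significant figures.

27.3°

Semi-major axis a = 6371 + 1190 = 7561 km. Period T = 2π√(a³/μ) = 2π√(7561³/398600) = 6543.0 s = 109.05 min.
During one orbit Earth rotates (6543.0 / 86166) × 360° = 27.34°.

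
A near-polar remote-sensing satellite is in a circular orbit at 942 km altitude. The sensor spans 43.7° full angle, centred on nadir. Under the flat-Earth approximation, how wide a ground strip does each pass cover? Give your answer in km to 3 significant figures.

Half-angle = 43.7°/2 = 21.85°.
Swath width ≈ 2h·tan(θ/2) = 2 × 942 × tan(21.85°) = 755.5 km.

755 km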